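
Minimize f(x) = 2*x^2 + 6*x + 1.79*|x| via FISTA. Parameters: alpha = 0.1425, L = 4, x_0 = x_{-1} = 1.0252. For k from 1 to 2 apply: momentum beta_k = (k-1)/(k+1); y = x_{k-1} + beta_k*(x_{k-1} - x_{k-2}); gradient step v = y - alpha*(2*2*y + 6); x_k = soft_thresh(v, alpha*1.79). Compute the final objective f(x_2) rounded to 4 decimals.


FISTA on f(x) = 2*x^2 + 6*x + 1.79*|x|
L = 4, alpha = 0.1425
Iteration 1: beta = 0.0, y = 1.0252 + 0.0*(1.0252 - 1.0252) = 1.0252
  grad(y) = 10.1008, v = y - alpha*grad = -0.4142
  prox(v) = soft_thresh(-0.4142, 0.2551) = -0.1591
Iteration 2: beta = 0.3333, y = -0.1591 + 0.3333*(-0.1591 - 1.0252) = -0.5539
  grad(y) = 3.7846, v = y - alpha*grad = -1.0932
  prox(v) = soft_thresh(-1.0932, 0.2551) = -0.8381
f(x_2) = 2*(-0.8381)^2 + 6*(-0.8381) + 1.79*|-0.8381| = -2.1236


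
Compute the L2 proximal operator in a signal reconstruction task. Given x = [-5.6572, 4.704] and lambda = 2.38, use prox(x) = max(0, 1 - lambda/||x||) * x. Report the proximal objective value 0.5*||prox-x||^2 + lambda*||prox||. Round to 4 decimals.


Step 1: Compute ||x||.
||x|| = 7.3574
Step 2: Compute scaling factor.
scale = max(0, 1 - 2.38/7.3574) = 0.6765
Step 3: prox(x) = [-3.8272, 3.1823]
||prox(x)|| = 4.9774
Step 4: Proximal objective.
0.5*||prox-x||^2 = 2.8322
lambda*||prox|| = 11.8462
Total = 14.6784


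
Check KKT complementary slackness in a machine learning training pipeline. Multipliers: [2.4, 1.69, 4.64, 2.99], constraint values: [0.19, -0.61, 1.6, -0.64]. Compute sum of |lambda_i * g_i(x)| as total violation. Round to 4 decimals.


KKT complementary slackness check:
lambda_1 * g_1 = 2.4 * 0.19 = 0.456
lambda_2 * g_2 = 1.69 * -0.61 = -1.0309
lambda_3 * g_3 = 4.64 * 1.6 = 7.424
lambda_4 * g_4 = 2.99 * -0.64 = -1.9136
Total violation = 0.456 + 1.0309 + 7.424 + 1.9136 = 10.8245


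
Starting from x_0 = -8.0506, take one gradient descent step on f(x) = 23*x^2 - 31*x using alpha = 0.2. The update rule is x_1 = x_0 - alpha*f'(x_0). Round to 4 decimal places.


We compute the gradient at x_0 and apply the update.
f'(x) = 46*x - 31
f'(-8.0506) = 46*-8.0506 - 31 = -401.3276
x_1 = -8.0506 - 0.2*-401.3276 = 72.2149


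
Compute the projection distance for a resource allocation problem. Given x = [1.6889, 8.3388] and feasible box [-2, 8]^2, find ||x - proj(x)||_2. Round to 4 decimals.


Project each component onto [-2, 8].
clip(1.6889) = 1.6889, clip(8.3388) = 8.0
Projection = [1.6889, 8.0]
Squared diffs: [0.0, 0.1148]
Distance = sqrt(0.1148) = 0.3388


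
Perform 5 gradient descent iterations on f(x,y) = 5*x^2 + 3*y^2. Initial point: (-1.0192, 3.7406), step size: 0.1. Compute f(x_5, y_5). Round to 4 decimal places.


Gradient descent on f(x,y) = 5*x^2 + 3*y^2.
Starting point: (-1.0192, 3.7406), alpha = 0.1
Step 1: grad_x = 2*5*-1.0192 = -10.192, grad_y = 2*3*3.7406 = 22.4436
  x_1 = -1.0192 - 0.1*-10.192 = 0.0
  y_1 = 3.7406 - 0.1*22.4436 = 1.4962
Step 2: grad_x = 2*5*0.0 = 0.0, grad_y = 2*3*1.4962 = 8.9774
  x_2 = 0.0 - 0.1*0.0 = 0.0
  y_2 = 1.4962 - 0.1*8.9774 = 0.5985
Step 3: grad_x = 2*5*0.0 = 0.0, grad_y = 2*3*0.5985 = 3.591
  x_3 = 0.0 - 0.1*0.0 = 0.0
  y_3 = 0.5985 - 0.1*3.591 = 0.2394
Step 4: grad_x = 2*5*0.0 = 0.0, grad_y = 2*3*0.2394 = 1.4364
  x_4 = 0.0 - 0.1*0.0 = 0.0
  y_4 = 0.2394 - 0.1*1.4364 = 0.0958
Step 5: grad_x = 2*5*0.0 = 0.0, grad_y = 2*3*0.0958 = 0.5746
  x_5 = 0.0 - 0.1*0.0 = 0.0
  y_5 = 0.0958 - 0.1*0.5746 = 0.0383
f(0.0, 0.0383) = 5*0.0^2 + 3*0.0383^2 = 0.0044


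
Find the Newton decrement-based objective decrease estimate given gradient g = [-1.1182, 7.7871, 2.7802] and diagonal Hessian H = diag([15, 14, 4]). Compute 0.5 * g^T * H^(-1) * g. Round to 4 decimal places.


Step 1: H is diagonal, so H^(-1) * g = [-0.0745, 0.5562, 0.6951].
Step 2: g^T H^(-1) g = sum_i g_i^2 / H_ii
  = (-1.1182)^2/15 + (7.7871)^2/14 + (2.7802)^2/4
  = 0.0834 + 4.3314 + 1.9324 = 6.3471
Step 3: Objective decrease = 0.5 * g^T H^(-1) g = 3.1735


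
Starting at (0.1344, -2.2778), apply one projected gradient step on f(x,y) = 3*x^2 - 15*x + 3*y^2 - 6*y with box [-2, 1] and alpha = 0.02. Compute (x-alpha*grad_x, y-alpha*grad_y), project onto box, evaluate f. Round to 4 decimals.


Step 1: Compute gradient at (0.1344, -2.2778).
grad_x = 2*3*0.1344 - 15 = -14.1936
grad_y = 2*3*-2.2778 - 6 = -19.6668
Step 2: Gradient step.
x_raw = 0.1344 - 0.02*-14.1936 = 0.4183
y_raw = -2.2778 - 0.02*-19.6668 = -1.8845
Step 3: Project onto [-2, 1].
x_proj = clip(0.4183) = 0.4183
y_proj = clip(-1.8845) = -1.8845
Step 4: Evaluate f.
f(0.4183, -1.8845) = 16.2112


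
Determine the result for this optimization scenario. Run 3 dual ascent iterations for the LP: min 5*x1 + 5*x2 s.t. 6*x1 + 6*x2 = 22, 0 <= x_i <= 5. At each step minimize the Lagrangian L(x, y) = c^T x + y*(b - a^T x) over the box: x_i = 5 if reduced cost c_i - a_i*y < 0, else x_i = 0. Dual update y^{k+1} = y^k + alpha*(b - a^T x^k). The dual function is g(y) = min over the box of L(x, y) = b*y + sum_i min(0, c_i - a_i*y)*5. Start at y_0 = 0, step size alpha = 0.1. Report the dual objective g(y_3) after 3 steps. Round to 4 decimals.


Dual ascent for LP: min 5*x1 + 5*x2, 6*x1 + 6*x2 = 22, 0 <= x_i <= 5
Step 1: y^k = 0.0, reduced costs: (5.0, 5.0)
  x^k = (0.0, 0.0), subgradient = b - a^T x = 22.0
  y^{k+1} = 0.0 + 0.1*22.0 = 2.2
Step 2: y^k = 2.2, reduced costs: (-8.2, -8.2)
  x^k = (5.0, 5.0), subgradient = b - a^T x = -38.0
  y^{k+1} = 2.2 + 0.1*-38.0 = -1.6
Step 3: y^k = -1.6, reduced costs: (14.6, 14.6)
  x^k = (0.0, 0.0), subgradient = b - a^T x = 22.0
  y^{k+1} = -1.6 + 0.1*22.0 = 0.6
Dual objective at y_3 = 0.6: reduced costs (1.4, 1.4), box minimizer x = (0.0, 0.0)
g(y_3) = b*y + (c1 - a1*y)*x1 + (c2 - a2*y)*x2 = 22*0.6 + 1.4*0.0 + 1.4*0.0 = 13.2 + 0.0 + 0.0 = 13.2


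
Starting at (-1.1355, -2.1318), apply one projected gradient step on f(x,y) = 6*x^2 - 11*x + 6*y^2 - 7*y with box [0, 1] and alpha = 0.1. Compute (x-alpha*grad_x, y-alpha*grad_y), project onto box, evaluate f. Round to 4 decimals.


Step 1: Compute gradient at (-1.1355, -2.1318).
grad_x = 2*6*-1.1355 - 11 = -24.626
grad_y = 2*6*-2.1318 - 7 = -32.5816
Step 2: Gradient step.
x_raw = -1.1355 - 0.1*-24.626 = 1.3271
y_raw = -2.1318 - 0.1*-32.5816 = 1.1264
Step 3: Project onto [0, 1].
x_proj = clip(1.3271) = 1.0
y_proj = clip(1.1264) = 1.0
Step 4: Evaluate f.
f(1.0, 1.0) = -6.0


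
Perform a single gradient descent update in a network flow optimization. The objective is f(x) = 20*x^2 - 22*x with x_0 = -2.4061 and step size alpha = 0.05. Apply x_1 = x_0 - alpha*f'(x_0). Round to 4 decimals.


We compute the gradient at x_0 and apply the update.
f'(x) = 40*x - 22
f'(-2.4061) = 40*-2.4061 - 22 = -118.244
x_1 = -2.4061 - 0.05*-118.244 = 3.5061


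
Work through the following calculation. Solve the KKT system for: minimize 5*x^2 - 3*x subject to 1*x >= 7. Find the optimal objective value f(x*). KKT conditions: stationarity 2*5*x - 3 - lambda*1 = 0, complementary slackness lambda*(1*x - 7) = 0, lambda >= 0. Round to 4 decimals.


Step 1: Try lambda = 0 (constraint inactive).
x_unc = 3/(2*5) = 0.3
Check: 1*0.3 = 0.3 < 7 -- violated!
Step 2: Constraint must be active: 1*x = 7
x* = 7/1 = 7.0
lambda = (2*5*7.0 - 3)/1 = 67.0
Step 3: Compute optimal value.
f(x*) = 5*7.0^2 - 3*7.0 = 224.0


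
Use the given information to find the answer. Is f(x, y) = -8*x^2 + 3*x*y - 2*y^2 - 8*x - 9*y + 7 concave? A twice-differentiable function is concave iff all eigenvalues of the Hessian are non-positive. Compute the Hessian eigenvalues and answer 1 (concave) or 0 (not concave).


The Hessian of f(x,y) = -8*x^2 + 3*x*y - 2*y^2 - 8*x - 9*y + 7 is:
H = [[-16, 3], [3, -4]]
Trace = -16 - 4 = -20
Determinant = -16*-4 - (3)^2 = 55
Discriminant = (-20)^2 - 4*55 = 180.0
Eigenvalues: lambda_1 = -16.7082, lambda_2 = -3.2918
The function is concave.

1


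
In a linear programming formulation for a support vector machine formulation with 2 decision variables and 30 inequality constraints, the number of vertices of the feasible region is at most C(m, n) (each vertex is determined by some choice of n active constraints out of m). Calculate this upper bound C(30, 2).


Each vertex corresponds to some choice of n active constraints out of m, so the number of vertices is at most C(m, n) = m! / (n!(m-n)!).
m = 30, n = 2
Numerator: 30 * 29
Denominator: 2! = 2
C(30, 2) = 435


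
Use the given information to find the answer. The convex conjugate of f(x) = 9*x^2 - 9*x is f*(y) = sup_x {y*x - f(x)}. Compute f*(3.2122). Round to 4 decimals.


f*(y) = sup_x {y*x - a*x^2 - b*x} = sup_x {(y-b)*x - a*x^2}
FOC: (y - b) - 2a*x = 0 => x* = (y - b)/(2a)
x* = (3.2122 + 9)/(2*9) = 0.6785
f*(3.2122) = (y-b)^2/(4a) = (3.2122 + 9)^2/(4*9)
= 149.1378/36 = 4.1427


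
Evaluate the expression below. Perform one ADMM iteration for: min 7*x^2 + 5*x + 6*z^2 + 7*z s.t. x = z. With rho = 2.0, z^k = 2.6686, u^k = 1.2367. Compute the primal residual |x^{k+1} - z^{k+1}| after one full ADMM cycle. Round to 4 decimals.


ADMM iteration with rho = 2.0, z^k = 2.6686, u^k = 1.2367
Step 1: x-update.
Minimize 7*x^2 + 5*x + (2.0/2)*(x - 2.6686 + 1.2367)^2
FOC: (2*7 + 2.0)*x = -5 + 2.0*(2.6686 - 1.2367)
x^{k+1} = -0.1335
Step 2: z-update.
Minimize 6*z^2 + 7*z + (2.0/2)*(-0.1335 - z + 1.2367)^2
FOC: (2*6 + 2.0)*z = -7 + 2.0*(-0.1335 + 1.2367)
z^{k+1} = -0.3424
Step 3: u-update.
u^{k+1} = 1.2367 - 0.1335 + 0.3424 = 1.4456
Step 4: Primal residual = |-0.1335 + 0.3424| = 0.2089


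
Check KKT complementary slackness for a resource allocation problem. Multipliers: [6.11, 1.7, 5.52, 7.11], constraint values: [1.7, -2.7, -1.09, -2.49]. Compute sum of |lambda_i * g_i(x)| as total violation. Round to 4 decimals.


KKT complementary slackness check:
lambda_1 * g_1 = 6.11 * 1.7 = 10.387
lambda_2 * g_2 = 1.7 * -2.7 = -4.59
lambda_3 * g_3 = 5.52 * -1.09 = -6.0168
lambda_4 * g_4 = 7.11 * -2.49 = -17.7039
Total violation = 10.387 + 4.59 + 6.0168 + 17.7039 = 38.6977


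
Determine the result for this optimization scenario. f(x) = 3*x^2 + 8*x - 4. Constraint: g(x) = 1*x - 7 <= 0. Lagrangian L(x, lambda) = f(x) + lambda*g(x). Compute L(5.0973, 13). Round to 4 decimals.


Step 1: Evaluate f(x).
f(5.0973) = 3*5.0973^2 + 8*5.0973 - 4 = 114.7258
Step 2: Evaluate g(x).
g(5.0973) = 1*5.0973 - 7 = -1.9027
Step 3: Compute Lagrangian.
L = 114.7258 + 13*-1.9027 = 89.9907


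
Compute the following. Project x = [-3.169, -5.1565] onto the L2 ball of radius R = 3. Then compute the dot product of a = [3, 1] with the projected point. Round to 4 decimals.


Step 1: Compute ||x|| (intermediates to 6 decimals).
||x|| = sqrt((-3.169)^2 + (-5.1565)^2) = 6.052442
Step 2: Project.
Since ||x|| > R, scale = R/||x|| = 3/6.052442 = 0.495668, proj(x) = scale * x
proj(x) = [-1.570772, -2.555912]
Step 3: Dot product.
a^T * proj(x) = 3*(-1.570772) + 1*(-2.555912) = -7.2682


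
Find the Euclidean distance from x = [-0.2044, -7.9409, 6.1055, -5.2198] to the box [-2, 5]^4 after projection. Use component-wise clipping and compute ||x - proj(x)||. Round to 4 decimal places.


Project each component onto [-2, 5].
clip(-0.2044) = -0.2044, clip(-7.9409) = -2.0, clip(6.1055) = 5.0, clip(-5.2198) = -2.0
Projection = [-0.2044, -2.0, 5.0, -2.0]
Squared diffs: [0.0, 35.2943, 1.2221, 10.3671]
Distance = sqrt(46.8835) = 6.8472


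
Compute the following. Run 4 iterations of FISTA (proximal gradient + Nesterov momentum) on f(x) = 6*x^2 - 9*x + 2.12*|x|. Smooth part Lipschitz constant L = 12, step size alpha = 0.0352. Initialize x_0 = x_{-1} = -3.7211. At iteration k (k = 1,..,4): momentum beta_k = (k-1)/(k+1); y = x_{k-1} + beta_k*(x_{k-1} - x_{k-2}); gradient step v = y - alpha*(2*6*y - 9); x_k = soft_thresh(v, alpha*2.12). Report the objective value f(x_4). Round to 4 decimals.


FISTA on f(x) = 6*x^2 - 9*x + 2.12*|x|
L = 12, alpha = 0.0352
Iteration 1: beta = 0.0, y = -3.7211 + 0.0*(-3.7211 + 3.7211) = -3.7211
  grad(y) = -53.6532, v = y - alpha*grad = -1.8325
  prox(v) = soft_thresh(-1.8325, 0.0746) = -1.7579
Iteration 2: beta = 0.3333, y = -1.7579 + 0.3333*(-1.7579 + 3.7211) = -1.1035
  grad(y) = -22.2417, v = y - alpha*grad = -0.3206
  prox(v) = soft_thresh(-0.3206, 0.0746) = -0.2459
Iteration 3: beta = 0.5, y = -0.2459 + 0.5*(-0.2459 + 1.7579) = 0.51
  grad(y) = -2.8797, v = y - alpha*grad = 0.6114
  prox(v) = soft_thresh(0.6114, 0.0746) = 0.5368
Iteration 4: beta = 0.6, y = 0.5368 + 0.6*(0.5368 + 0.2459) = 1.0064
  grad(y) = 3.0767, v = y - alpha*grad = 0.8981
  prox(v) = soft_thresh(0.8981, 0.0746) = 0.8235
f(x_4) = 6*0.8235^2 - 9*0.8235 + 2.12*|0.8235| = -1.5969


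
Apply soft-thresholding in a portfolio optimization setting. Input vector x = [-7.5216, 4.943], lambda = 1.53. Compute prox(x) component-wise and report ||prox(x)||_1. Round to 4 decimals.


Soft-thresholding with lambda = 1.53:
prox(-7.5216) = sign(-7.5216)*max(|-7.5216| - 1.53, 0) = -5.9916
prox(4.943) = sign(4.943)*max(|4.943| - 1.53, 0) = 3.413
prox(x) = [-5.9916, 3.413]
||prox(x)||_1 = 5.9916 + 3.413 = 9.4046


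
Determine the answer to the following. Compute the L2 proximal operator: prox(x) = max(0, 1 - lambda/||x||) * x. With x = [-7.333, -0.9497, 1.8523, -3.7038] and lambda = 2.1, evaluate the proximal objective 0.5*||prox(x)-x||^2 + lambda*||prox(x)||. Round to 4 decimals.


Step 1: Compute ||x||.
||x|| = 8.4749
Step 2: Compute scaling factor.
scale = max(0, 1 - 2.1/8.4749) = 0.7522
Step 3: prox(x) = [-5.516, -0.7144, 1.3933, -2.786]
||prox(x)|| = 6.3749
Step 4: Proximal objective.
0.5*||prox-x||^2 = 2.205
lambda*||prox|| = 13.3873
Total = 15.5923


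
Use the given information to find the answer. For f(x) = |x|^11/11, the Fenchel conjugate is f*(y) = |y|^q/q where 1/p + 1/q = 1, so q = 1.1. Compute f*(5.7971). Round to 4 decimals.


The conjugate exponent q satisfies 1/p + 1/q = 1.
p = 11, so q = 11/(11 - 1) = 1.1
|y|^q = 5.7971^1.1 = 6.9109
f*(5.7971) = 6.9109 / 1.1 = 6.2826


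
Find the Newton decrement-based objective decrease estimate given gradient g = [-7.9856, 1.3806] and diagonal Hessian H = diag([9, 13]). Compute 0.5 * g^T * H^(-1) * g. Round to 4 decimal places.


Step 1: H is diagonal, so H^(-1) * g = [-0.8873, 0.1062].
Step 2: g^T H^(-1) g = sum_i g_i^2 / H_ii
  = (-7.9856)^2/9 + (1.3806)^2/13
  = 7.0855 + 0.1466 = 7.2322
Step 3: Objective decrease = 0.5 * g^T H^(-1) g = 3.6161


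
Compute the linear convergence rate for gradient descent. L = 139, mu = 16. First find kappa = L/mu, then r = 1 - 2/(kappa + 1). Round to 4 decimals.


Step 1: Compute the condition number.
kappa = L/mu = 139/16 = 8.6875
Step 2: Compute the convergence rate.
r = 1 - 2/(kappa + 1) = 1 - 2*mu/(L + mu) = (L - mu)/(L + mu) = 123/155 = 0.7935


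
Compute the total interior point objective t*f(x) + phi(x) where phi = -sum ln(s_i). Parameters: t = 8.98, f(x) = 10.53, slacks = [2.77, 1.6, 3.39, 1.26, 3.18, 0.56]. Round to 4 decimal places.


Step 1: Compute log-barrier.
ln values: [1.0188, 0.47, 1.2208, 0.2311, 1.1569, -0.5798]
phi = -(1.0188 + 0.47 + 1.2208 + 0.2311 + 1.1569 - 0.5798) = -3.5179
Step 2: Compute augmented objective.
t*f(x) = 8.98*10.53 = 94.5594
Total = 94.5594 - 3.5179 = 91.0415


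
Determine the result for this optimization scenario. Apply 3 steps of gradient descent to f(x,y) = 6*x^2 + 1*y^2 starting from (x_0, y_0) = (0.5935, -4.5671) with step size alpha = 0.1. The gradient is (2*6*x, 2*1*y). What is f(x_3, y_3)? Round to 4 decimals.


Gradient descent on f(x,y) = 6*x^2 + 1*y^2.
Starting point: (0.5935, -4.5671), alpha = 0.1
Step 1: grad_x = 2*6*0.5935 = 7.122, grad_y = 2*1*-4.5671 = -9.1342
  x_1 = 0.5935 - 0.1*7.122 = -0.1187
  y_1 = -4.5671 - 0.1*-9.1342 = -3.6537
Step 2: grad_x = 2*6*-0.1187 = -1.4244, grad_y = 2*1*-3.6537 = -7.3074
  x_2 = -0.1187 - 0.1*-1.4244 = 0.0237
  y_2 = -3.6537 - 0.1*-7.3074 = -2.9229
Step 3: grad_x = 2*6*0.0237 = 0.2849, grad_y = 2*1*-2.9229 = -5.8459
  x_3 = 0.0237 - 0.1*0.2849 = -0.0047
  y_3 = -2.9229 - 0.1*-5.8459 = -2.3384
f(-0.0047, -2.3384) = 6*(-0.0047)^2 + 1*(-2.3384)^2 = 5.468


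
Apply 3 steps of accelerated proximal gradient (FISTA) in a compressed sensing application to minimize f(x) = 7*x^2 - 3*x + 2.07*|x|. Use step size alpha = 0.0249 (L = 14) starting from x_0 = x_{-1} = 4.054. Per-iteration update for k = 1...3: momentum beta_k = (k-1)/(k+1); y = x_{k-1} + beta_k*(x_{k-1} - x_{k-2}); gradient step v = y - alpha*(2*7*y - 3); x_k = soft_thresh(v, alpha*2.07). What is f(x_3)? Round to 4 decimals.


FISTA on f(x) = 7*x^2 - 3*x + 2.07*|x|
L = 14, alpha = 0.0249
Iteration 1: beta = 0.0, y = 4.054 + 0.0*(4.054 - 4.054) = 4.054
  grad(y) = 53.756, v = y - alpha*grad = 2.7155
  prox(v) = soft_thresh(2.7155, 0.0515) = 2.6639
Iteration 2: beta = 0.3333, y = 2.6639 + 0.3333*(2.6639 - 4.054) = 2.2006
  grad(y) = 27.8081, v = y - alpha*grad = 1.5082
  prox(v) = soft_thresh(1.5082, 0.0515) = 1.4566
Iteration 3: beta = 0.5, y = 1.4566 + 0.5*(1.4566 - 2.6639) = 0.853
  grad(y) = 8.9413, v = y - alpha*grad = 0.6303
  prox(v) = soft_thresh(0.6303, 0.0515) = 0.5788
f(x_3) = 7*0.5788^2 - 3*0.5788 + 2.07*|0.5788| = 1.8066


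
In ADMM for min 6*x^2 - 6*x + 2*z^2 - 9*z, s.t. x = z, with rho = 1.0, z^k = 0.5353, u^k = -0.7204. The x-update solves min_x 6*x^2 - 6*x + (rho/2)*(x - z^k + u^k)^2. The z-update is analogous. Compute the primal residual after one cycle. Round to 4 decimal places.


ADMM iteration with rho = 1.0, z^k = 0.5353, u^k = -0.7204
Step 1: x-update.
Minimize 6*x^2 - 6*x + (1.0/2)*(x - 0.5353 - 0.7204)^2
FOC: (2*6 + 1.0)*x = 6 + 1.0*(0.5353 + 0.7204)
x^{k+1} = 0.5581
Step 2: z-update.
Minimize 2*z^2 - 9*z + (1.0/2)*(0.5581 - z - 0.7204)^2
FOC: (2*2 + 1.0)*z = 9 + 1.0*(0.5581 - 0.7204)
z^{k+1} = 1.7675
Step 3: u-update.
u^{k+1} = -0.7204 + 0.5581 - 1.7675 = -1.9298
Step 4: Primal residual = |0.5581 - 1.7675| = 1.2094


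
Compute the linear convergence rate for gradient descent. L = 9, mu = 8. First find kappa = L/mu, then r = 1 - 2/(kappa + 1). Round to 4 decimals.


Step 1: Compute the condition number.
kappa = L/mu = 9/8 = 1.125
Step 2: Compute the convergence rate.
r = 1 - 2/(kappa + 1) = 1 - 2*mu/(L + mu) = (L - mu)/(L + mu) = 1/17 = 0.0588


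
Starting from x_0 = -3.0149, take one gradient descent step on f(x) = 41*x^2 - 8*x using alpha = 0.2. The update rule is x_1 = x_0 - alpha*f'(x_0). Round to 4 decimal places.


We compute the gradient at x_0 and apply the update.
f'(x) = 82*x - 8
f'(-3.0149) = 82*-3.0149 - 8 = -255.2218
x_1 = -3.0149 - 0.2*-255.2218 = 48.0295


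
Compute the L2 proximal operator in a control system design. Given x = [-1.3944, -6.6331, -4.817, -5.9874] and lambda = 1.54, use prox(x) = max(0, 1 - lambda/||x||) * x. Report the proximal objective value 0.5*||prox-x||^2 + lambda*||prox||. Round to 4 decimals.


Step 1: Compute ||x||.
||x|| = 10.2467
Step 2: Compute scaling factor.
scale = max(0, 1 - 1.54/10.2467) = 0.8497
Step 3: prox(x) = [-1.1848, -5.6362, -4.093, -5.0875]
||prox(x)|| = 8.7067
Step 4: Proximal objective.
0.5*||prox-x||^2 = 1.1858
lambda*||prox|| = 13.4083
Total = 14.5941


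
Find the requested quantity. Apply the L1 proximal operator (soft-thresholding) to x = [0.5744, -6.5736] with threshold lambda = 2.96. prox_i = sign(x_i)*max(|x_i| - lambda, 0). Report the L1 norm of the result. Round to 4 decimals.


Soft-thresholding with lambda = 2.96:
prox(0.5744) = sign(0.5744)*max(|0.5744| - 2.96, 0) = 0.0
prox(-6.5736) = sign(-6.5736)*max(|-6.5736| - 2.96, 0) = -3.6136
prox(x) = [0.0, -3.6136]
||prox(x)||_1 = 0.0 + 3.6136 = 3.6136


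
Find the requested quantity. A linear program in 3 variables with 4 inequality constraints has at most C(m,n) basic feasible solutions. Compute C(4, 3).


Each vertex corresponds to some choice of n active constraints out of m, so the number of vertices is at most C(m, n) = m! / (n!(m-n)!).
m = 4, n = 3
Numerator: 4 * 3 * 2
Denominator: 3! = 6
C(4, 3) = 4


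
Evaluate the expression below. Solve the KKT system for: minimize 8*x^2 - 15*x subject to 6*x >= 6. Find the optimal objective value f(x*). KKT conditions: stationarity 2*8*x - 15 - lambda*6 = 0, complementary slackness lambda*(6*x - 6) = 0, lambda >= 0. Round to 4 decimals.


Step 1: Try lambda = 0 (constraint inactive).
x_unc = 15/(2*8) = 0.9375
Check: 6*0.9375 = 5.625 < 6 -- violated!
Step 2: Constraint must be active: 6*x = 6
x* = 6/6 = 1.0
lambda = (2*8*1.0 - 15)/6 = 0.1667
Step 3: Compute optimal value.
f(x*) = 8*1.0^2 - 15*1.0 = -7.0


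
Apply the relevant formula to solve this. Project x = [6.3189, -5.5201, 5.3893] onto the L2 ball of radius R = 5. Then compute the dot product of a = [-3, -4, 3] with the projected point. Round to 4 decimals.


Step 1: Compute ||x|| (intermediates to 6 decimals).
||x|| = sqrt(6.3189^2 + (-5.5201)^2 + 5.3893^2) = 9.972189
Step 2: Project.
Since ||x|| > R, scale = R/||x|| = 5/9.972189 = 0.501394, proj(x) = scale * x
proj(x) = [3.168259, -2.767745, 2.702163]
Step 3: Dot product.
a^T * proj(x) = -3*3.168259 - 4*(-2.767745) + 3*2.702163 = 9.6727


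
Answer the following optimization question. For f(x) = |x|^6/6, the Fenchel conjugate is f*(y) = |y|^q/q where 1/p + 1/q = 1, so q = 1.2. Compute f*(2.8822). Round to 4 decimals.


The conjugate exponent q satisfies 1/p + 1/q = 1.
p = 6, so q = 6/(6 - 1) = 1.2
|y|^q = 2.8822^1.2 = 3.5618
f*(2.8822) = 3.5618 / 1.2 = 2.9682


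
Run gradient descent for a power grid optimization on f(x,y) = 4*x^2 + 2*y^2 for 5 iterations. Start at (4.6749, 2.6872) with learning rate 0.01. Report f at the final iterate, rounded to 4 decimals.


Gradient descent on f(x,y) = 4*x^2 + 2*y^2.
Starting point: (4.6749, 2.6872), alpha = 0.01
Step 1: grad_x = 2*4*4.6749 = 37.3992, grad_y = 2*2*2.6872 = 10.7488
  x_1 = 4.6749 - 0.01*37.3992 = 4.3009
  y_1 = 2.6872 - 0.01*10.7488 = 2.5797
Step 2: grad_x = 2*4*4.3009 = 34.4073, grad_y = 2*2*2.5797 = 10.3188
  x_2 = 4.3009 - 0.01*34.4073 = 3.9568
  y_2 = 2.5797 - 0.01*10.3188 = 2.4765
Step 3: grad_x = 2*4*3.9568 = 31.6547, grad_y = 2*2*2.4765 = 9.9061
  x_3 = 3.9568 - 0.01*31.6547 = 3.6403
  y_3 = 2.4765 - 0.01*9.9061 = 2.3775
Step 4: grad_x = 2*4*3.6403 = 29.1223, grad_y = 2*2*2.3775 = 9.5099
  x_4 = 3.6403 - 0.01*29.1223 = 3.3491
  y_4 = 2.3775 - 0.01*9.5099 = 2.2824
Step 5: grad_x = 2*4*3.3491 = 26.7925, grad_y = 2*2*2.2824 = 9.1295
  x_5 = 3.3491 - 0.01*26.7925 = 3.0811
  y_5 = 2.2824 - 0.01*9.1295 = 2.1911
f(3.0811, 2.1911) = 4*3.0811^2 + 2*2.1911^2 = 47.5753


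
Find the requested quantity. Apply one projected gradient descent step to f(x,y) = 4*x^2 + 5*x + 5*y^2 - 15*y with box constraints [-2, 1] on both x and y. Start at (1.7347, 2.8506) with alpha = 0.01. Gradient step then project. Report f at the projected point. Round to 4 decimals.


Step 1: Compute gradient at (1.7347, 2.8506).
grad_x = 2*4*1.7347 + 5 = 18.8776
grad_y = 2*5*2.8506 - 15 = 13.506
Step 2: Gradient step.
x_raw = 1.7347 - 0.01*18.8776 = 1.5459
y_raw = 2.8506 - 0.01*13.506 = 2.7155
Step 3: Project onto [-2, 1].
x_proj = clip(1.5459) = 1.0
y_proj = clip(2.7155) = 1.0
Step 4: Evaluate f.
f(1.0, 1.0) = -1.0


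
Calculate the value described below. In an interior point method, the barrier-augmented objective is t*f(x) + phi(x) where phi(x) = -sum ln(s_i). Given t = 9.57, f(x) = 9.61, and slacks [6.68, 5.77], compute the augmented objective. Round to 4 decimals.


Step 1: Compute log-barrier.
ln values: [1.8991, 1.7527]
phi = -(1.8991 + 1.7527) = -3.6518
Step 2: Compute augmented objective.
t*f(x) = 9.57*9.61 = 91.9677
Total = 91.9677 - 3.6518 = 88.3159


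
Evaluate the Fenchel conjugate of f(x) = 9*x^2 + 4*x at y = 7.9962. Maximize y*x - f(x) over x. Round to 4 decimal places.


f*(y) = sup_x {y*x - a*x^2 - b*x} = sup_x {(y-b)*x - a*x^2}
FOC: (y - b) - 2a*x = 0 => x* = (y - b)/(2a)
x* = (7.9962 - 4)/(2*9) = 0.222
f*(7.9962) = (y-b)^2/(4a) = (7.9962 - 4)^2/(4*9)
= 15.9696/36 = 0.4436


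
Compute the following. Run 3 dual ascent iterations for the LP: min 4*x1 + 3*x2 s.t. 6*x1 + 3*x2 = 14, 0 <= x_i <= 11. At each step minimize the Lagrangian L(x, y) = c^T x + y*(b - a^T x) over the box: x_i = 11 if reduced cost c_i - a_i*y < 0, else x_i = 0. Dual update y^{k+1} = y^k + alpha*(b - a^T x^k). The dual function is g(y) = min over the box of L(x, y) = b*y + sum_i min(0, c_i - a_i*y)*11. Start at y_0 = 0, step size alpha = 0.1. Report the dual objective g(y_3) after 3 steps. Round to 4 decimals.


Dual ascent for LP: min 4*x1 + 3*x2, 6*x1 + 3*x2 = 14, 0 <= x_i <= 11
Step 1: y^k = 0.0, reduced costs: (4.0, 3.0)
  x^k = (0.0, 0.0), subgradient = b - a^T x = 14.0
  y^{k+1} = 0.0 + 0.1*14.0 = 1.4
Step 2: y^k = 1.4, reduced costs: (-4.4, -1.2)
  x^k = (11.0, 11.0), subgradient = b - a^T x = -85.0
  y^{k+1} = 1.4 + 0.1*-85.0 = -7.1
Step 3: y^k = -7.1, reduced costs: (46.6, 24.3)
  x^k = (0.0, 0.0), subgradient = b - a^T x = 14.0
  y^{k+1} = -7.1 + 0.1*14.0 = -5.7
Dual objective at y_3 = -5.7: reduced costs (38.2, 20.1), box minimizer x = (0.0, 0.0)
g(y_3) = b*y + (c1 - a1*y)*x1 + (c2 - a2*y)*x2 = 14*(-5.7) + 38.2*0.0 + 20.1*0.0 = -79.8 + 0.0 + 0.0 = -79.8


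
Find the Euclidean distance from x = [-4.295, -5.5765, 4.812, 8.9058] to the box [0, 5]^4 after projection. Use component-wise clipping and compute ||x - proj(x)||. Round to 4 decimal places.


Project each component onto [0, 5].
clip(-4.295) = 0.0, clip(-5.5765) = 0.0, clip(4.812) = 4.812, clip(8.9058) = 5.0
Projection = [0.0, 0.0, 4.812, 5.0]
Squared diffs: [18.447, 31.0974, 0.0, 15.2553]
Distance = sqrt(64.7997) = 8.0498


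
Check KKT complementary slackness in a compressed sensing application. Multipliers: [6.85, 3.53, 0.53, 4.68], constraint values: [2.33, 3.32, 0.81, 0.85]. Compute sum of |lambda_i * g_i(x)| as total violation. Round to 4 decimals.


KKT complementary slackness check:
lambda_1 * g_1 = 6.85 * 2.33 = 15.9605
lambda_2 * g_2 = 3.53 * 3.32 = 11.7196
lambda_3 * g_3 = 0.53 * 0.81 = 0.4293
lambda_4 * g_4 = 4.68 * 0.85 = 3.978
Total violation = 15.9605 + 11.7196 + 0.4293 + 3.978 = 32.0874


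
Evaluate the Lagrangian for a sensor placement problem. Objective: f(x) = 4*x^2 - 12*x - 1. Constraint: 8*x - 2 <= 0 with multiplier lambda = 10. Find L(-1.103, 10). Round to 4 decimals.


Step 1: Evaluate f(x).
f(-1.103) = 4*(-1.103)^2 - 12*(-1.103) - 1 = 17.1024
Step 2: Evaluate g(x).
g(-1.103) = 8*-1.103 - 2 = -10.824
Step 3: Compute Lagrangian.
L = 17.1024 + 10*-10.824 = -91.1376


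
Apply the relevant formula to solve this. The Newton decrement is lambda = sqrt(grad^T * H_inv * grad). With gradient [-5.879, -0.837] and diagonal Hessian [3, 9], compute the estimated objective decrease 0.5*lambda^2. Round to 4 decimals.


Step 1: H is diagonal, so H^(-1) * g = [-1.9597, -0.093].
Step 2: g^T H^(-1) g = sum_i g_i^2 / H_ii
  = (-5.879)^2/3 + (-0.837)^2/9
  = 11.5209 + 0.0778 = 11.5987
Step 3: Objective decrease = 0.5 * g^T H^(-1) g = 5.7994


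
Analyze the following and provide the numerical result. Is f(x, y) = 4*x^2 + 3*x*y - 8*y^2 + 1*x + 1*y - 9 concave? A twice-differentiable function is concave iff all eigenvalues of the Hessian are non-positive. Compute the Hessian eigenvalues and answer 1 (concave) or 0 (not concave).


The Hessian of f(x,y) = 4*x^2 + 3*x*y - 8*y^2 + 1*x + 1*y - 9 is:
H = [[8, 3], [3, -16]]
Trace = 8 - 16 = -8
Determinant = 8*-16 - (3)^2 = -137
Discriminant = (-8)^2 - 4*-137 = 612.0
Eigenvalues: lambda_1 = -16.3693, lambda_2 = 8.3693
The function is not concave.

0


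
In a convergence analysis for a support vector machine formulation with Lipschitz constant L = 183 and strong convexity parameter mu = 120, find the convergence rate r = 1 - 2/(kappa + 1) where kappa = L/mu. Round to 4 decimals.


Step 1: Compute the condition number.
kappa = L/mu = 183/120 = 1.525
Step 2: Compute the convergence rate.
r = 1 - 2/(kappa + 1) = 1 - 2*mu/(L + mu) = (L - mu)/(L + mu) = 63/303 = 0.2079


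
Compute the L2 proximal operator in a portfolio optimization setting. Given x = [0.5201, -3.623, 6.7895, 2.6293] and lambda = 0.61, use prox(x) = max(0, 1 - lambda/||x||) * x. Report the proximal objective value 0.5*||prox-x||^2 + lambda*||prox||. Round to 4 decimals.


Step 1: Compute ||x||.
||x|| = 8.1491
Step 2: Compute scaling factor.
scale = max(0, 1 - 0.61/8.1491) = 0.9251
Step 3: prox(x) = [0.4812, -3.3518, 6.2813, 2.4325]
||prox(x)|| = 7.5391
Step 4: Proximal objective.
0.5*||prox-x||^2 = 0.1861
lambda*||prox|| = 4.5989
Total = 4.7849


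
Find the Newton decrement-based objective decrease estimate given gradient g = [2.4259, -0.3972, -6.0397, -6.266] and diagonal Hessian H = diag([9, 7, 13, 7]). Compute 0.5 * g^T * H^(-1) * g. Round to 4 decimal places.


Step 1: H is diagonal, so H^(-1) * g = [0.2695, -0.0567, -0.4646, -0.8951].
Step 2: g^T H^(-1) g = sum_i g_i^2 / H_ii
  = (2.4259)^2/9 + (-0.3972)^2/7 + (-6.0397)^2/13 + (-6.266)^2/7
  = 0.6539 + 0.0225 + 2.806 + 5.609 = 9.0914
Step 3: Objective decrease = 0.5 * g^T H^(-1) g = 4.5457


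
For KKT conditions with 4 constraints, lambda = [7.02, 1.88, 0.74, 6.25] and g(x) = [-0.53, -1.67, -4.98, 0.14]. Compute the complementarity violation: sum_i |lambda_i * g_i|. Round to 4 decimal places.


KKT complementary slackness check:
lambda_1 * g_1 = 7.02 * -0.53 = -3.7206
lambda_2 * g_2 = 1.88 * -1.67 = -3.1396
lambda_3 * g_3 = 0.74 * -4.98 = -3.6852
lambda_4 * g_4 = 6.25 * 0.14 = 0.875
Total violation = 3.7206 + 3.1396 + 3.6852 + 0.875 = 11.4204


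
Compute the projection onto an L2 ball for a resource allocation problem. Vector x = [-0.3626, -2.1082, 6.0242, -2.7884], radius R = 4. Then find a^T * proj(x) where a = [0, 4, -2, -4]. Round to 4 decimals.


Step 1: Compute ||x|| (intermediates to 6 decimals).
||x|| = sqrt((-0.3626)^2 + (-2.1082)^2 + 6.0242^2 + (-2.7884)^2) = 6.974392
Step 2: Project.
Since ||x|| > R, scale = R/||x|| = 4/6.974392 = 0.573527, proj(x) = scale * x
proj(x) = [-0.207961, -1.20911, 3.455041, -1.599223]
Step 3: Dot product.
a^T * proj(x) = 0*(-0.207961) + 4*(-1.20911) - 2*3.455041 - 4*(-1.599223) = -5.3496


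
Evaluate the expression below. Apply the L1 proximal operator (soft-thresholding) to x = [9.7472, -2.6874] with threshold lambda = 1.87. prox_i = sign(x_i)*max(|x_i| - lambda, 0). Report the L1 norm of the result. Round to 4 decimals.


Soft-thresholding with lambda = 1.87:
prox(9.7472) = sign(9.7472)*max(|9.7472| - 1.87, 0) = 7.8772
prox(-2.6874) = sign(-2.6874)*max(|-2.6874| - 1.87, 0) = -0.8174
prox(x) = [7.8772, -0.8174]
||prox(x)||_1 = 7.8772 + 0.8174 = 8.6946


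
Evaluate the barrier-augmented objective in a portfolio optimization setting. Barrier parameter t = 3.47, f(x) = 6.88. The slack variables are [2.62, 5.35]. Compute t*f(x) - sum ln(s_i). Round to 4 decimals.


Step 1: Compute log-barrier.
ln values: [0.9632, 1.6771]
phi = -(0.9632 + 1.6771) = -2.6403
Step 2: Compute augmented objective.
t*f(x) = 3.47*6.88 = 23.8736
Total = 23.8736 - 2.6403 = 21.2333


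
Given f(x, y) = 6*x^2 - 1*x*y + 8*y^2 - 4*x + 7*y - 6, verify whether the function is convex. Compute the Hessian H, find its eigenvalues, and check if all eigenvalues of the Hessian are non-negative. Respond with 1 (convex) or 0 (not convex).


The Hessian of f(x,y) = 6*x^2 - 1*x*y + 8*y^2 - 4*x + 7*y - 6 is:
H = [[12, -1], [-1, 16]]
Trace = 12 + 16 = 28
Determinant = 12*16 - (-1)^2 = 191
Discriminant = (28)^2 - 4*191 = 20.0
Eigenvalues: lambda_1 = 11.7639, lambda_2 = 16.2361
The function is convex.

1


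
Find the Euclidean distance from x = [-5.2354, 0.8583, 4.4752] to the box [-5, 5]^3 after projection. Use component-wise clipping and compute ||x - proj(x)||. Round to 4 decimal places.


Project each component onto [-5, 5].
clip(-5.2354) = -5.0, clip(0.8583) = 0.8583, clip(4.4752) = 4.4752
Projection = [-5.0, 0.8583, 4.4752]
Squared diffs: [0.0554, 0.0, 0.0]
Distance = sqrt(0.0554) = 0.2354


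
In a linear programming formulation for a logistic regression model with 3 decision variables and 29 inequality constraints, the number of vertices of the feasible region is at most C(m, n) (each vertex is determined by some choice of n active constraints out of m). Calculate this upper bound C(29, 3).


Each vertex corresponds to some choice of n active constraints out of m, so the number of vertices is at most C(m, n) = m! / (n!(m-n)!).
m = 29, n = 3
Numerator: 29 * 28 * 27
Denominator: 3! = 6
C(29, 3) = 3654


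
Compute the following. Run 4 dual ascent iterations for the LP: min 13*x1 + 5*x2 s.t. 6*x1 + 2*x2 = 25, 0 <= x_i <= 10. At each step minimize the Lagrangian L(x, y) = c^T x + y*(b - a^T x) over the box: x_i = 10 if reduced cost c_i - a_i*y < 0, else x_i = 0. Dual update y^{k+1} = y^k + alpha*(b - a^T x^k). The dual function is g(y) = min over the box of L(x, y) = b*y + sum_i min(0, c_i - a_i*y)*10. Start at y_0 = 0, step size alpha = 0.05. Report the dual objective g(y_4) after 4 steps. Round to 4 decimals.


Dual ascent for LP: min 13*x1 + 5*x2, 6*x1 + 2*x2 = 25, 0 <= x_i <= 10
Step 1: y^k = 0.0, reduced costs: (13.0, 5.0)
  x^k = (0.0, 0.0), subgradient = b - a^T x = 25.0
  y^{k+1} = 0.0 + 0.05*25.0 = 1.25
Step 2: y^k = 1.25, reduced costs: (5.5, 2.5)
  x^k = (0.0, 0.0), subgradient = b - a^T x = 25.0
  y^{k+1} = 1.25 + 0.05*25.0 = 2.5
Step 3: y^k = 2.5, reduced costs: (-2.0, 0.0)
  x^k = (10.0, 0.0), subgradient = b - a^T x = -35.0
  y^{k+1} = 2.5 + 0.05*-35.0 = 0.75
Step 4: y^k = 0.75, reduced costs: (8.5, 3.5)
  x^k = (0.0, 0.0), subgradient = b - a^T x = 25.0
  y^{k+1} = 0.75 + 0.05*25.0 = 2.0
Dual objective at y_4 = 2.0: reduced costs (1.0, 1.0), box minimizer x = (0.0, 0.0)
g(y_4) = b*y + (c1 - a1*y)*x1 + (c2 - a2*y)*x2 = 25*2.0 + 1.0*0.0 + 1.0*0.0 = 50.0 + 0.0 + 0.0 = 50.0


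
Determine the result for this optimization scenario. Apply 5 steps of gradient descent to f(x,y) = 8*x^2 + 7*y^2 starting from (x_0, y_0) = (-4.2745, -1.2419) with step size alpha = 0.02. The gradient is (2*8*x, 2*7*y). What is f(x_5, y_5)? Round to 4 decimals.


Gradient descent on f(x,y) = 8*x^2 + 7*y^2.
Starting point: (-4.2745, -1.2419), alpha = 0.02
Step 1: grad_x = 2*8*-4.2745 = -68.392, grad_y = 2*7*-1.2419 = -17.3866
  x_1 = -4.2745 - 0.02*-68.392 = -2.9067
  y_1 = -1.2419 - 0.02*-17.3866 = -0.8942
Step 2: grad_x = 2*8*-2.9067 = -46.5066, grad_y = 2*7*-0.8942 = -12.5184
  x_2 = -2.9067 - 0.02*-46.5066 = -1.9765
  y_2 = -0.8942 - 0.02*-12.5184 = -0.6438
Step 3: grad_x = 2*8*-1.9765 = -31.6245, grad_y = 2*7*-0.6438 = -9.0132
  x_3 = -1.9765 - 0.02*-31.6245 = -1.344
  y_3 = -0.6438 - 0.02*-9.0132 = -0.4635
Step 4: grad_x = 2*8*-1.344 = -21.5046, grad_y = 2*7*-0.4635 = -6.4895
  x_4 = -1.344 - 0.02*-21.5046 = -0.9139
  y_4 = -0.4635 - 0.02*-6.4895 = -0.3337
Step 5: grad_x = 2*8*-0.9139 = -14.6232, grad_y = 2*7*-0.3337 = -4.6724
  x_5 = -0.9139 - 0.02*-14.6232 = -0.6215
  y_5 = -0.3337 - 0.02*-4.6724 = -0.2403
f(-0.6215, -0.2403) = 8*(-0.6215)^2 + 7*(-0.2403)^2 = 3.4941


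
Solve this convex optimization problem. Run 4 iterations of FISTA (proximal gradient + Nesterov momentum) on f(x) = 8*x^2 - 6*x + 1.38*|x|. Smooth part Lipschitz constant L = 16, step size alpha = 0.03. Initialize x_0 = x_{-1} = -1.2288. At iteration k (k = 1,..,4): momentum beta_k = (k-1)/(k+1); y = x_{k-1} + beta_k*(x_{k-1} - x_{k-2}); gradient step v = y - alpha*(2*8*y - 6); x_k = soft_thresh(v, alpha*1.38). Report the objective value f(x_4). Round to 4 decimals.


FISTA on f(x) = 8*x^2 - 6*x + 1.38*|x|
L = 16, alpha = 0.03
Iteration 1: beta = 0.0, y = -1.2288 + 0.0*(-1.2288 + 1.2288) = -1.2288
  grad(y) = -25.6608, v = y - alpha*grad = -0.459
  prox(v) = soft_thresh(-0.459, 0.0414) = -0.4176
Iteration 2: beta = 0.3333, y = -0.4176 + 0.3333*(-0.4176 + 1.2288) = -0.1472
  grad(y) = -8.3547, v = y - alpha*grad = 0.1035
  prox(v) = soft_thresh(0.1035, 0.0414) = 0.0621
Iteration 3: beta = 0.5, y = 0.0621 + 0.5*(0.0621 + 0.4176) = 0.3019
  grad(y) = -1.1696, v = y - alpha*grad = 0.337
  prox(v) = soft_thresh(0.337, 0.0414) = 0.2956
Iteration 4: beta = 0.6, y = 0.2956 + 0.6*(0.2956 - 0.0621) = 0.4357
  grad(y) = 0.9711, v = y - alpha*grad = 0.4066
  prox(v) = soft_thresh(0.4066, 0.0414) = 0.3652
f(x_4) = 8*0.3652^2 - 6*0.3652 + 1.38*|0.3652| = -0.6203


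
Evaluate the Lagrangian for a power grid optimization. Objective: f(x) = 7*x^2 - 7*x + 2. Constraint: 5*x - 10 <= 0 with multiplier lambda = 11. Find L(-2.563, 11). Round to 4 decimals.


Step 1: Evaluate f(x).
f(-2.563) = 7*(-2.563)^2 - 7*(-2.563) + 2 = 65.9238
Step 2: Evaluate g(x).
g(-2.563) = 5*-2.563 - 10 = -22.815
Step 3: Compute Lagrangian.
L = 65.9238 + 11*-22.815 = -185.0412


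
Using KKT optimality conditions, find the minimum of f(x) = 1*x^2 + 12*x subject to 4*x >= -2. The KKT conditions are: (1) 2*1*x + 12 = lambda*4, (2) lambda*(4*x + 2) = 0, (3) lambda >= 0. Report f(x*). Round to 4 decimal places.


Step 1: Try lambda = 0 (constraint inactive).
x_unc = -12/(2*1) = -6.0
Check: 4*-6.0 = -24.0 < -2 -- violated!
Step 2: Constraint must be active: 4*x = -2
x* = -2/4 = -0.5
lambda = (2*1*(-0.5) + 12)/4 = 2.75
Step 3: Compute optimal value.
f(x*) = 1*(-0.5)^2 + 12*(-0.5) = -5.75


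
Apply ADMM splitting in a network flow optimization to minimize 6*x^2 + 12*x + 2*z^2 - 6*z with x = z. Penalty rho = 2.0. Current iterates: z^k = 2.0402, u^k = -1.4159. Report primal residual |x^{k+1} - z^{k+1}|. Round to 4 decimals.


ADMM iteration with rho = 2.0, z^k = 2.0402, u^k = -1.4159
Step 1: x-update.
Minimize 6*x^2 + 12*x + (2.0/2)*(x - 2.0402 - 1.4159)^2
FOC: (2*6 + 2.0)*x = -12 + 2.0*(2.0402 + 1.4159)
x^{k+1} = -0.3634
Step 2: z-update.
Minimize 2*z^2 - 6*z + (2.0/2)*(-0.3634 - z - 1.4159)^2
FOC: (2*2 + 2.0)*z = 6 + 2.0*(-0.3634 - 1.4159)
z^{k+1} = 0.4069
Step 3: u-update.
u^{k+1} = -1.4159 - 0.3634 - 0.4069 = -2.1862
Step 4: Primal residual = |-0.3634 - 0.4069| = 0.7703


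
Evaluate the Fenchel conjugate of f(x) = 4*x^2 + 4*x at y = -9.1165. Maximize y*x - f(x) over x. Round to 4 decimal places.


f*(y) = sup_x {y*x - a*x^2 - b*x} = sup_x {(y-b)*x - a*x^2}
FOC: (y - b) - 2a*x = 0 => x* = (y - b)/(2a)
x* = (-9.1165 - 4)/(2*4) = -1.6396
f*(-9.1165) = (y-b)^2/(4a) = (-9.1165 - 4)^2/(4*4)
= 172.0426/16 = 10.7527


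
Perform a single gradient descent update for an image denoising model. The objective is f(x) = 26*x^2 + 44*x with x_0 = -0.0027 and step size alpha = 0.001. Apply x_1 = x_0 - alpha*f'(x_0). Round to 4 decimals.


We compute the gradient at x_0 and apply the update.
f'(x) = 52*x + 44
f'(-0.0027) = 52*-0.0027 + 44 = 43.8596
x_1 = -0.0027 - 0.001*43.8596 = -0.0466


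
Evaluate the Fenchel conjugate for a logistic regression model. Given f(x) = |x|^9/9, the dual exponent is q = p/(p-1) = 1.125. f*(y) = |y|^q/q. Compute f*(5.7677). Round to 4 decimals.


The conjugate exponent q satisfies 1/p + 1/q = 1.
p = 9, so q = 9/(9 - 1) = 1.125
|y|^q = 5.7677^1.125 = 7.1801
f*(5.7677) = 7.1801 / 1.125 = 6.3823


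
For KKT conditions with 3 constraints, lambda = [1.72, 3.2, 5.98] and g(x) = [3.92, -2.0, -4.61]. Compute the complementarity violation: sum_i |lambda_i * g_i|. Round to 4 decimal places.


KKT complementary slackness check:
lambda_1 * g_1 = 1.72 * 3.92 = 6.7424
lambda_2 * g_2 = 3.2 * -2.0 = -6.4
lambda_3 * g_3 = 5.98 * -4.61 = -27.5678
Total violation = 6.7424 + 6.4 + 27.5678 = 40.7102


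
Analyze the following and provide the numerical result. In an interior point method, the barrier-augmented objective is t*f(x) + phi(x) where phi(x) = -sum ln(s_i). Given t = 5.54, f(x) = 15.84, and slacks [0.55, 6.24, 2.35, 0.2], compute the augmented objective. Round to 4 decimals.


Step 1: Compute log-barrier.
ln values: [-0.5978, 1.831, 0.8544, -1.6094]
phi = -(-0.5978 + 1.831 + 0.8544 - 1.6094) = -0.4781
Step 2: Compute augmented objective.
t*f(x) = 5.54*15.84 = 87.7536
Total = 87.7536 - 0.4781 = 87.2755


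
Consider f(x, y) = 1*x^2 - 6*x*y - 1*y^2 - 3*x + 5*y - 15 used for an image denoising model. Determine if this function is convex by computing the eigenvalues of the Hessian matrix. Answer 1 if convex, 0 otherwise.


The Hessian of f(x,y) = 1*x^2 - 6*x*y - 1*y^2 - 3*x + 5*y - 15 is:
H = [[2, -6], [-6, -2]]
Trace = 2 - 2 = 0
Determinant = 2*-2 - (-6)^2 = -40
Discriminant = (0)^2 - 4*-40 = 160.0
Eigenvalues: lambda_1 = -6.3246, lambda_2 = 6.3246
The function is not convex.

0


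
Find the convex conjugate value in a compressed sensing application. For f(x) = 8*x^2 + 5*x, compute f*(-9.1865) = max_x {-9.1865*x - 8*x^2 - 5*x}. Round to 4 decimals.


f*(y) = sup_x {y*x - a*x^2 - b*x} = sup_x {(y-b)*x - a*x^2}
FOC: (y - b) - 2a*x = 0 => x* = (y - b)/(2a)
x* = (-9.1865 - 5)/(2*8) = -0.8867
f*(-9.1865) = (y-b)^2/(4a) = (-9.1865 - 5)^2/(4*8)
= 201.2568/32 = 6.2893
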